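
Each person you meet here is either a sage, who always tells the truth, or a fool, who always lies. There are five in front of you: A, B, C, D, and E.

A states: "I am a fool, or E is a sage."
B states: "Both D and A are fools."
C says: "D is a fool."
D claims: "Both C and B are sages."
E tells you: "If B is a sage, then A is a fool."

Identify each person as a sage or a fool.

A: sage, B: fool, C: sage, D: fool, E: sage

Consider A. Suppose A is a fool.
Then A's own statement would have to be false, but it can't be — contradiction.
So A is a sage.
With that fixed, B's statement is false, so B is a fool.
With that fixed, D's statement is false, so D is a fool.
With that fixed, E's statement is true, so E is a sage.
With that fixed, C's statement is true, so C is a sage.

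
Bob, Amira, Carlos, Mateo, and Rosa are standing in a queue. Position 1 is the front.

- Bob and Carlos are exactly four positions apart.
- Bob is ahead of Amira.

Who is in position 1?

Bob

With clue 1, Amira, Mateo, and Rosa are ruled out for position 1.
With clues 1–2, Carlos is ruled out for position 1.
So position 1 is Bob.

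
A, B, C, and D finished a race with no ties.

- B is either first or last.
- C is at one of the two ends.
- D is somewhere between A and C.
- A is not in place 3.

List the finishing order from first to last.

From clue 1: B is in {1,4}.
From clues 1–2: A is in {2,3}.
From clues 1–4: B → place 1, A → place 2, D → place 3, C → place 4.

B, A, D, C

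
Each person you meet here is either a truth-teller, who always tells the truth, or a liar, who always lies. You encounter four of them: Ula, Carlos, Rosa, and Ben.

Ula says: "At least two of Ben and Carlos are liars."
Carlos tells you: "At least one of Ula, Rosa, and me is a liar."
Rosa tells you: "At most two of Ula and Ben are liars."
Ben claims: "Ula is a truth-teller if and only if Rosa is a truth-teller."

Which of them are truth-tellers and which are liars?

Ula: liar, Carlos: truth-teller, Rosa: truth-teller, Ben: liar

Regardless of anyone's role, Rosa's statement is true, so Rosa is a truth-teller.
Consider Ula. Suppose Ula is a truth-teller.
Then whichever role Carlos has, Carlos's statement has the wrong truth value — contradiction.
So Ula is a liar.
With that fixed, Carlos's statement is true, so Carlos is a truth-teller.
With that fixed, Ben's statement is false, so Ben is a liar.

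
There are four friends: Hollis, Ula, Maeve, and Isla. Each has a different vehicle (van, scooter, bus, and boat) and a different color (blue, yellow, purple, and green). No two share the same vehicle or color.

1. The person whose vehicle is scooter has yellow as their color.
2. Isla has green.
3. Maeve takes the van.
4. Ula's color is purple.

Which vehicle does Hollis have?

With clues 1–3, van is impossible for Hollis's vehicle.
With clues 1–4, boat and bus are impossible for Hollis's vehicle.
That leaves scooter.

scooter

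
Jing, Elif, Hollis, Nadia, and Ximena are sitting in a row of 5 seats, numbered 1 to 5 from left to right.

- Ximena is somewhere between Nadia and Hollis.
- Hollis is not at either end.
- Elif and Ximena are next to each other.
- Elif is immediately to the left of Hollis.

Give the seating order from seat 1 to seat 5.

Nadia, Ximena, Elif, Hollis, Jing

From clue 1: Ximena is in {2,3,4}.
From clues 1–2: Hollis is in {2,3,4}.
From clues 1–3: Jing is in {1,5}.
From clues 1–4: Nadia → seat 1, Ximena → seat 2, Elif → seat 3, Hollis → seat 4, Jing → seat 5.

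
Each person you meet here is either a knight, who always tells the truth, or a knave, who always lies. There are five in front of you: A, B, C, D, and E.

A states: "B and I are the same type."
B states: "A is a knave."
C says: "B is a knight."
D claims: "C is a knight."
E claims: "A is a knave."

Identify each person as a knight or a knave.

Consider A. Suppose A is a knight.
Then no assignment of the remaining roles makes every statement match its speaker's type — contradiction.
So A is a knave.
With that fixed, B's statement is true, so B is a knight.
With that fixed, C's statement is true, so C is a knight.
With that fixed, D's statement is true, so D is a knight.
With that fixed, E's statement is true, so E is a knight.

A: knave, B: knight, C: knight, D: knight, E: knight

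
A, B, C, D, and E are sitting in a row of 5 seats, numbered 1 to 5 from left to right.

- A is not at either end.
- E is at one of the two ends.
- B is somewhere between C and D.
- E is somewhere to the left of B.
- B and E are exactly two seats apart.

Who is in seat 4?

With clues 1–2, E is ruled out for seat 4.
With clues 1–4, C and D are ruled out for seat 4.
With clues 1–5, B is ruled out for seat 4.
So seat 4 is A.

A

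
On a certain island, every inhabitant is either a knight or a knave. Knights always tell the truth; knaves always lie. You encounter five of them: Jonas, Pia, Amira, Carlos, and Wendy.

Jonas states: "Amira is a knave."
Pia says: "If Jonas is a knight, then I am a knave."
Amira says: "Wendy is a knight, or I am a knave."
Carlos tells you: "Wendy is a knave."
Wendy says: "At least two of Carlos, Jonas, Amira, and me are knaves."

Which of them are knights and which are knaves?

Consider Jonas. Suppose Jonas is a knight.
Then whichever role Pia has, Pia's statement has the wrong truth value — contradiction.
So Jonas is a knave.
With that fixed, Pia's statement is true, so Pia is a knight.
Consider Amira. Suppose Amira is a knave.
Then Jonas's statement comes out true, contradicting Jonas being a knave.
So Amira is a knight.
Consider Carlos. Suppose Carlos is a knight.
Then whichever role Wendy has, Wendy's statement has the wrong truth value — contradiction.
So Carlos is a knave.
With that fixed, Wendy's statement is true, so Wendy is a knight.

Jonas: knave, Pia: knight, Amira: knight, Carlos: knave, Wendy: knight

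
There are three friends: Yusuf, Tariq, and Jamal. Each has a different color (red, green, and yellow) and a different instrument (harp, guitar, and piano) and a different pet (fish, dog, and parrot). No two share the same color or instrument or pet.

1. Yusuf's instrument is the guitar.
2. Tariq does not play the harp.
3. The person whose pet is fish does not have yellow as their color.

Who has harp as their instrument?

Jamal

Clue 1 rules out Yusuf for the one with instrument harp.
With clues 1–2, Tariq is impossible for the one with instrument harp.
That leaves Jamal.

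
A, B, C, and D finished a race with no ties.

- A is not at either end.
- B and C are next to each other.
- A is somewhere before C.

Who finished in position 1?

With clue 1, A is ruled out for place 1.
With clues 1–3, B and C are ruled out for place 1.
So place 1 is D.

D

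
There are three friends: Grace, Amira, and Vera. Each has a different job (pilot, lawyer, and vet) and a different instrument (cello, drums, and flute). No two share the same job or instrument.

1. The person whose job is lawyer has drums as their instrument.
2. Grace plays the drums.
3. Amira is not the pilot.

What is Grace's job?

lawyer

With clues 1–2, pilot and vet are impossible for Grace's job.
That leaves lawyer.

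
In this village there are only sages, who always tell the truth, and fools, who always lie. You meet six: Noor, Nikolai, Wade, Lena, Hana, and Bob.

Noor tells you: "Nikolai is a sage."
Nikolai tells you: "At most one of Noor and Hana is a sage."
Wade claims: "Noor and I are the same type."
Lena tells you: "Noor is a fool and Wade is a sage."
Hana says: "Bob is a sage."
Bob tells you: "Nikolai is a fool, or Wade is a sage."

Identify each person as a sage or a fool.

Noor: sage, Nikolai: sage, Wade: fool, Lena: fool, Hana: fool, Bob: fool

Consider Noor. Suppose Noor is a fool.
Then whichever role Wade has, Wade's statement has the wrong truth value — contradiction.
So Noor is a sage.
With that fixed, Lena's statement is false, so Lena is a fool.
Consider Nikolai. Suppose Nikolai is a fool.
Then Noor's statement comes out false, contradicting Noor being a sage.
So Nikolai is a sage.
Consider Wade. Suppose Wade is a sage.
Then no assignment of the remaining roles makes every statement match its speaker's type — contradiction.
So Wade is a fool.
With that fixed, Bob's statement is false, so Bob is a fool.
With that fixed, Hana's statement is false, so Hana is a fool.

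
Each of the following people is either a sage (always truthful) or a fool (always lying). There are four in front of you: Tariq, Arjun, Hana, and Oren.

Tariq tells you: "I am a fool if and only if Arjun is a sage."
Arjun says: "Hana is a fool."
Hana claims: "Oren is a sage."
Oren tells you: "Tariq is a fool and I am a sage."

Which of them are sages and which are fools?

Consider Tariq. Suppose Tariq is a sage.
Then no assignment of the remaining roles makes every statement match its speaker's type — contradiction.
So Tariq is a fool.
Consider Arjun. Suppose Arjun is a sage.
Then Tariq's statement comes out true, contradicting Tariq being a fool.
So Arjun is a fool.
Consider Hana. Suppose Hana is a fool.
Then Arjun's statement comes out true, contradicting Arjun being a fool.
So Hana is a sage.
Consider Oren. Suppose Oren is a fool.
Then Hana's statement comes out false, contradicting Hana being a sage.
So Oren is a sage.

Tariq: fool, Arjun: fool, Hana: sage, Oren: sage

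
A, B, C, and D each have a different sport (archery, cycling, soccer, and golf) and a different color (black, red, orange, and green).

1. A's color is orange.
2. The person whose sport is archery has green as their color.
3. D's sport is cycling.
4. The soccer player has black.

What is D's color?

red

Clue 1 rules out orange for D's color.
With clues 1–3, green is impossible for D's color.
With clues 1–4, black is impossible for D's color.
That leaves red.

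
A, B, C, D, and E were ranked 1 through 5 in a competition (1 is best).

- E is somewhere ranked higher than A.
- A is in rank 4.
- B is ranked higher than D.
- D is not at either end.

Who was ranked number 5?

With clue 1, E is ruled out for rank 5.
With clues 1–2, A is ruled out for rank 5.
With clues 1–3, B is ruled out for rank 5.
With clues 1–4, D is ruled out for rank 5.
So rank 5 is C.

C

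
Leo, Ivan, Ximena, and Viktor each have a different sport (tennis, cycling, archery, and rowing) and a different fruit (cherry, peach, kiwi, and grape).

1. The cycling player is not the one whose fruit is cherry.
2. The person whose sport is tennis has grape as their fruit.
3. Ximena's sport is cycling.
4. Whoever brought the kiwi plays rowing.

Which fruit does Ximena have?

With clues 1–3, cherry and grape are impossible for Ximena's fruit.
With clues 1–4, kiwi is impossible for Ximena's fruit.
That leaves peach.

peach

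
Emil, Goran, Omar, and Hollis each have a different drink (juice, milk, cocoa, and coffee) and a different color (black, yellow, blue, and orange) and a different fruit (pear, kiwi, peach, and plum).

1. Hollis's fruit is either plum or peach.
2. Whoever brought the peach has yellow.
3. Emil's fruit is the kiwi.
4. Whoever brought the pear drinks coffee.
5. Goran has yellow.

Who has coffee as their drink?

With clues 1–4, Emil and Hollis are impossible for the one with drink coffee.
With clues 1–5, Goran is impossible for the one with drink coffee.
That leaves Omar.

Omar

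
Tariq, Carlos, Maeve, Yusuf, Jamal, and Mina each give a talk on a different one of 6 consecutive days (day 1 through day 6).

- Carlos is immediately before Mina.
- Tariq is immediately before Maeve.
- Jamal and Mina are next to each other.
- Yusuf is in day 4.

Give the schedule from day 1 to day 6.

Carlos, Mina, Jamal, Yusuf, Tariq, Maeve

From clue 1: Carlos is in {1,2,3,4,5}.
From clues 1–2: Tariq is in {1,2,3,4,5}.
From clues 1–3: Tariq is in {1,2,4,5}.
From clues 1–4: Carlos → day 1, Mina → day 2, Jamal → day 3, Yusuf → day 4, Tariq → day 5, Maeve → day 6.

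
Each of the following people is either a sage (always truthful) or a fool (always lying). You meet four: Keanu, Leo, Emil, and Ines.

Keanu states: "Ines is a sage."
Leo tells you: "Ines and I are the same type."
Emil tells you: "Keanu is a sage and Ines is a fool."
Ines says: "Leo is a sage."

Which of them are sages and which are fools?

Keanu: sage, Leo: sage, Emil: fool, Ines: sage

Consider Keanu. Suppose Keanu is a fool.
Then no assignment of the remaining roles makes every statement match its speaker's type — contradiction.
So Keanu is a sage.
Consider Leo. Suppose Leo is a fool.
Then no assignment of the remaining roles makes every statement match its speaker's type — contradiction.
So Leo is a sage.
With that fixed, Ines's statement is true, so Ines is a sage.
With that fixed, Emil's statement is false, so Emil is a fool.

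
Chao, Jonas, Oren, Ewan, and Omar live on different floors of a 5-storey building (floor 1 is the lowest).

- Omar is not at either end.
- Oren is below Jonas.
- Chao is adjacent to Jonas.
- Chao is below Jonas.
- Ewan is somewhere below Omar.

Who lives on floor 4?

With clues 1–3, Ewan and Oren are ruled out for floor 4.
With clues 1–5, Jonas and Omar are ruled out for floor 4.
So floor 4 is Chao.

Chao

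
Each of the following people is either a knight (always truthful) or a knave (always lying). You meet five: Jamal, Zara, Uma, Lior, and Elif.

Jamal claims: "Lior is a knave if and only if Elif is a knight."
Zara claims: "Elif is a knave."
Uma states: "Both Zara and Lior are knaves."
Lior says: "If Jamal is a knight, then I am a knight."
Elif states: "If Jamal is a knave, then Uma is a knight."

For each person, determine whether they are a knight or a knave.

Jamal: knight, Zara: knave, Uma: knight, Lior: knave, Elif: knight

Consider Jamal. Suppose Jamal is a knave.
Then no assignment of the remaining roles makes every statement match its speaker's type — contradiction.
So Jamal is a knight.
With that fixed, Elif's statement is true, so Elif is a knight.
With that fixed, Zara's statement is false, so Zara is a knave.
Consider Uma. Suppose Uma is a knave.
Then no assignment of the remaining roles makes every statement match its speaker's type — contradiction.
So Uma is a knight.
Consider Lior. Suppose Lior is a knight.
Then Jamal's statement comes out false, contradicting Jamal being a knight.
So Lior is a knave.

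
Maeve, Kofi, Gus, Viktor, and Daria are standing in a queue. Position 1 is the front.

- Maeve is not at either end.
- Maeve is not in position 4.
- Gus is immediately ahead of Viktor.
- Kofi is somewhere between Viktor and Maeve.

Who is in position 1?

Daria

With clue 1, Maeve is ruled out for position 1.
With clues 1–3, Viktor is ruled out for position 1.
With clues 1–4, Gus and Kofi are ruled out for position 1.
So position 1 is Daria.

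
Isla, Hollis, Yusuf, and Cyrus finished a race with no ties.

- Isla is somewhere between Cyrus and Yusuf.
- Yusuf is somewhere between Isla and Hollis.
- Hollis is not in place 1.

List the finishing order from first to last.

From clue 1: Isla is in {2,3}.
From clues 1–3: Cyrus → place 1, Isla → place 2, Yusuf → place 3, Hollis → place 4.

Cyrus, Isla, Yusuf, Hollis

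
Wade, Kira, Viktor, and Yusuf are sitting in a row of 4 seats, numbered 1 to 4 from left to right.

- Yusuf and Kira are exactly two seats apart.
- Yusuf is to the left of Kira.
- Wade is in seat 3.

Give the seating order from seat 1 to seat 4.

Viktor, Yusuf, Wade, Kira

From clues 1–2: Kira is in {3,4}.
From clues 1–3: Viktor → seat 1, Yusuf → seat 2, Wade → seat 3, Kira → seat 4.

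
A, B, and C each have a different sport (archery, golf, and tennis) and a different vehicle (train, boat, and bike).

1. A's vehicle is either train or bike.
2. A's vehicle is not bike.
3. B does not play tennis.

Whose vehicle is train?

A

With clues 1–2, B and C are impossible for the one with vehicle train.
That leaves A.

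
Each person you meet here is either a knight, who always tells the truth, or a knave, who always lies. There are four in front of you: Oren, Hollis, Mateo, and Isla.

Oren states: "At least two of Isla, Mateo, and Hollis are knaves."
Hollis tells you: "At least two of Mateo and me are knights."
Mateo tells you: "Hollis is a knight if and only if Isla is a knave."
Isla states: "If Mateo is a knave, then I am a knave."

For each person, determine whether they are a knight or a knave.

Consider Oren. Suppose Oren is a knight.
Then no assignment of the remaining roles makes every statement match its speaker's type — contradiction.
So Oren is a knave.
Consider Hollis. Suppose Hollis is a knight.
Then no assignment of the remaining roles makes every statement match its speaker's type — contradiction.
So Hollis is a knave.
Consider Mateo. Suppose Mateo is a knave.
Then Oren's statement comes out true, contradicting Oren being a knave.
So Mateo is a knight.
With that fixed, Isla's statement is true, so Isla is a knight.

Oren: knave, Hollis: knave, Mateo: knight, Isla: knight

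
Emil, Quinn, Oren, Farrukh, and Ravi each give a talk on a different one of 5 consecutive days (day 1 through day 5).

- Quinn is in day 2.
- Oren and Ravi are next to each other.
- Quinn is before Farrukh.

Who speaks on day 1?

With clue 1, Quinn is ruled out for day 1.
With clues 1–2, Oren and Ravi are ruled out for day 1.
With clues 1–3, Farrukh is ruled out for day 1.
So day 1 is Emil.

Emil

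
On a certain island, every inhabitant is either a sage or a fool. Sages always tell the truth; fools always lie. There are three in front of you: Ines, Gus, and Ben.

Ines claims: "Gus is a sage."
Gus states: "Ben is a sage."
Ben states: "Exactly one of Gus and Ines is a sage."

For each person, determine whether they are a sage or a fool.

Ines: fool, Gus: fool, Ben: fool

Consider Ines. Suppose Ines is a sage.
Then no assignment of the remaining roles makes every statement match its speaker's type — contradiction.
So Ines is a fool.
Consider Gus. Suppose Gus is a sage.
Then Ines's statement comes out true, contradicting Ines being a fool.
So Gus is a fool.
With that fixed, Ben's statement is false, so Ben is a fool.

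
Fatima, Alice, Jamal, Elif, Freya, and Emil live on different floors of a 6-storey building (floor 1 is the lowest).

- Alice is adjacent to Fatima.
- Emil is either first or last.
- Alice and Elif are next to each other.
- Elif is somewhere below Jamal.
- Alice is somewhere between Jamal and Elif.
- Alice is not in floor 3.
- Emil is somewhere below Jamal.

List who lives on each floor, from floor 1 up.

Emil, Freya, Elif, Alice, Fatima, Jamal

From clues 1–2: Emil is in {1,6}.
From clues 1–6: Fatima is in {3,5}.
From clues 1–7: Emil → floor 1, Freya → floor 2, Elif → floor 3, Alice → floor 4, Fatima → floor 5, Jamal → floor 6.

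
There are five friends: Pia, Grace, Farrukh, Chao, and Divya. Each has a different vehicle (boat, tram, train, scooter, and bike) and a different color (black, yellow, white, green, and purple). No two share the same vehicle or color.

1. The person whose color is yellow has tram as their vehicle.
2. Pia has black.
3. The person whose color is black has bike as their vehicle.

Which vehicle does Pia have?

With clues 1–2, tram is impossible for Pia's vehicle.
With clues 1–3, boat, scooter, and train are impossible for Pia's vehicle.
That leaves bike.

bike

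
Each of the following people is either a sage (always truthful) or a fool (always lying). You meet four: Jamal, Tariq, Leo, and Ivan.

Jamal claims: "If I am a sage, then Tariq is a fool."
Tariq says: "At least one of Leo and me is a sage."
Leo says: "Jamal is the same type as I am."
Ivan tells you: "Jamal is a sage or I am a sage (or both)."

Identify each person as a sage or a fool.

Jamal: sage, Tariq: fool, Leo: fool, Ivan: sage

Consider Jamal. Suppose Jamal is a fool.
Then Jamal's own statement would have to be false, but it can't be — contradiction.
So Jamal is a sage.
With that fixed, Ivan's statement is true, so Ivan is a sage.
Consider Tariq. Suppose Tariq is a sage.
Then Jamal's statement comes out false, contradicting Jamal being a sage.
So Tariq is a fool.
Consider Leo. Suppose Leo is a sage.
Then Tariq's statement comes out true, contradicting Tariq being a fool.
So Leo is a fool.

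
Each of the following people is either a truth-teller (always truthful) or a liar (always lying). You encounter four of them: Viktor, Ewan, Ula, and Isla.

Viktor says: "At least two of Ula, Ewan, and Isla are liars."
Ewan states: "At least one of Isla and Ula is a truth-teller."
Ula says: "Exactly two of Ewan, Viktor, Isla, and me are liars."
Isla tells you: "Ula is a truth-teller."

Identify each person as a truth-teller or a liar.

Viktor: truth-teller, Ewan: liar, Ula: liar, Isla: liar

Consider Viktor. Suppose Viktor is a liar.
Then no assignment of the remaining roles makes every statement match its speaker's type — contradiction.
So Viktor is a truth-teller.
Consider Ewan. Suppose Ewan is a truth-teller.
Then no assignment of the remaining roles makes every statement match its speaker's type — contradiction.
So Ewan is a liar.
Consider Ula. Suppose Ula is a truth-teller.
Then Ewan's statement comes out true, contradicting Ewan being a liar.
So Ula is a liar.
With that fixed, Isla's statement is false, so Isla is a liar.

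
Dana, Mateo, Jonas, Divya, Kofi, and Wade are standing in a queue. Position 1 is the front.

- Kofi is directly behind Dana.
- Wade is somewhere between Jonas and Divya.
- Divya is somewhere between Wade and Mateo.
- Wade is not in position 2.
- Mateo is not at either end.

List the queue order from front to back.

From clue 1: Dana is in {1,2,3,4,5}.
From clues 1–2: Wade is in {2,3,4,5}.
From clues 1–3: Mateo is in {1,3,4,6}.
From clues 1–4: Mateo is in {1,3,6}.
From clues 1–5: Dana → position 1, Kofi → position 2, Mateo → position 3, Divya → position 4, Wade → position 5, Jonas → position 6.

Dana, Kofi, Mateo, Divya, Wade, Jonas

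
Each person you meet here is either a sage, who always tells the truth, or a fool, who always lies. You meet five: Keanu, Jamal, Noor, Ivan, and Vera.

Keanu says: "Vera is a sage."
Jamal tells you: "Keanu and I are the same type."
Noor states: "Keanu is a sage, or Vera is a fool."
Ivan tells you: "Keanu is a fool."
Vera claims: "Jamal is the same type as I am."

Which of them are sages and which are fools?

Consider Keanu. Suppose Keanu is a fool.
Then whichever role Jamal has, Jamal's statement has the wrong truth value — contradiction.
So Keanu is a sage.
With that fixed, Noor's statement is true, so Noor is a sage.
With that fixed, Ivan's statement is false, so Ivan is a fool.
Consider Jamal. Suppose Jamal is a fool.
Then whichever role Vera has, Vera's statement has the wrong truth value — contradiction.
So Jamal is a sage.
Consider Vera. Suppose Vera is a fool.
Then Keanu's statement comes out false, contradicting Keanu being a sage.
So Vera is a sage.

Keanu: sage, Jamal: sage, Noor: sage, Ivan: fool, Vera: sage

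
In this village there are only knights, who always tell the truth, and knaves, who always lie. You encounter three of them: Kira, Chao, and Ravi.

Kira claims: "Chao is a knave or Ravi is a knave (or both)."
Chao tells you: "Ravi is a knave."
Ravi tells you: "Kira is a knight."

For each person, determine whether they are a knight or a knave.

Kira: knight, Chao: knave, Ravi: knight

Consider Kira. Suppose Kira is a knave.
Then no assignment of the remaining roles makes every statement match its speaker's type — contradiction.
So Kira is a knight.
With that fixed, Ravi's statement is true, so Ravi is a knight.
With that fixed, Chao's statement is false, so Chao is a knave.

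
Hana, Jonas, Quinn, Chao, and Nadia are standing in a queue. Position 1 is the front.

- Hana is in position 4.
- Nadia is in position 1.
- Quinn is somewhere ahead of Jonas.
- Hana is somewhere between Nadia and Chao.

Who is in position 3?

Jonas

With clue 1, Hana is ruled out for position 3.
With clues 1–2, Nadia is ruled out for position 3.
With clues 1–4, Chao and Quinn are ruled out for position 3.
So position 3 is Jonas.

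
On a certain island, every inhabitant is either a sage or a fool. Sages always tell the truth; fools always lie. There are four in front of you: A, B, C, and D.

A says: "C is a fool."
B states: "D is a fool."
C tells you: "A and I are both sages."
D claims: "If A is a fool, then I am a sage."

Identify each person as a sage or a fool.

Consider A. Suppose A is a fool.
Then no assignment of the remaining roles makes every statement match its speaker's type — contradiction.
So A is a sage.
With that fixed, D's statement is true, so D is a sage.
With that fixed, B's statement is false, so B is a fool.
Consider C. Suppose C is a sage.
Then A's statement comes out false, contradicting A being a sage.
So C is a fool.

A: sage, B: fool, C: fool, D: sage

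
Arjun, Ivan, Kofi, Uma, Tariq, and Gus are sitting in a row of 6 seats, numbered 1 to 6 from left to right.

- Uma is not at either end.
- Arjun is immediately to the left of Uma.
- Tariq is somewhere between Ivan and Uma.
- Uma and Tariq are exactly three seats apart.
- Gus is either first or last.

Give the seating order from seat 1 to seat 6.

Ivan, Tariq, Kofi, Arjun, Uma, Gus

From clue 1: Uma is in {2,3,4,5}.
From clues 1–2: Arjun is in {1,2,3,4}.
From clues 1–4: Arjun is in {1,4}.
From clues 1–5: Ivan → seat 1, Tariq → seat 2, Kofi → seat 3, Arjun → seat 4, Uma → seat 5, Gus → seat 6.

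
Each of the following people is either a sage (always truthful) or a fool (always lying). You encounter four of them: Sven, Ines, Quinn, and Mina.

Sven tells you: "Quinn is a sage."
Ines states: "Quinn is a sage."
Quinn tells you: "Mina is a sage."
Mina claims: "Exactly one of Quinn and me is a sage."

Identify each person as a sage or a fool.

Consider Sven. Suppose Sven is a sage.
Then no assignment of the remaining roles makes every statement match its speaker's type — contradiction.
So Sven is a fool.
Consider Ines. Suppose Ines is a sage.
Then no assignment of the remaining roles makes every statement match its speaker's type — contradiction.
So Ines is a fool.
Consider Quinn. Suppose Quinn is a sage.
Then Sven's statement comes out true, contradicting Sven being a fool.
So Quinn is a fool.
Consider Mina. Suppose Mina is a sage.
Then Quinn's statement comes out true, contradicting Quinn being a fool.
So Mina is a fool.

Sven: fool, Ines: fool, Quinn: fool, Mina: fool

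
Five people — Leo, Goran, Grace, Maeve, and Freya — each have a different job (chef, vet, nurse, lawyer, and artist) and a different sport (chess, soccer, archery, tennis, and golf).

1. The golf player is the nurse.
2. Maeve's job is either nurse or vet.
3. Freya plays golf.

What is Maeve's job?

With clues 1–2, artist, chef, and lawyer are impossible for Maeve's job.
With clues 1–3, nurse is impossible for Maeve's job.
That leaves vet.

vet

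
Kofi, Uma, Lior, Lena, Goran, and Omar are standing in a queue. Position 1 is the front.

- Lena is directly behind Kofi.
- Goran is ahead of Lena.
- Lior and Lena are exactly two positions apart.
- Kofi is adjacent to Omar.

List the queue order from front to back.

From clue 1: Kofi is in {1,2,3,4,5}.
From clues 1–2: Kofi is in {2,3,4,5}.
From clues 1–3: Goran is in {1,2,3}.
From clues 1–4: Goran → position 1, Omar → position 2, Kofi → position 3, Lena → position 4, Uma → position 5, Lior → position 6.

Goran, Omar, Kofi, Lena, Uma, Lior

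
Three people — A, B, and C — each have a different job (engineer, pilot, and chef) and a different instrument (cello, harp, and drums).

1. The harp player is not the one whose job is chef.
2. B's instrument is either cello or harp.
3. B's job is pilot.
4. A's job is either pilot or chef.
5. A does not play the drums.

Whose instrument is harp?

With clues 1–4, A is impossible for the one with instrument harp.
With clues 1–5, C is impossible for the one with instrument harp.
That leaves B.

B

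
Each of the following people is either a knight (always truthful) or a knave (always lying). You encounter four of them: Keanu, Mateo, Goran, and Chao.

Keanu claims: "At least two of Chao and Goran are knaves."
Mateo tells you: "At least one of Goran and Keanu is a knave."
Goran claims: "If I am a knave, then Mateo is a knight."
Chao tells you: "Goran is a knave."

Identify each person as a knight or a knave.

Keanu: knave, Mateo: knight, Goran: knight, Chao: knave

Consider Keanu. Suppose Keanu is a knight.
Then no assignment of the remaining roles makes every statement match its speaker's type — contradiction.
So Keanu is a knave.
With that fixed, Mateo's statement is true, so Mateo is a knight.
With that fixed, Goran's statement is true, so Goran is a knight.
With that fixed, Chao's statement is false, so Chao is a knave.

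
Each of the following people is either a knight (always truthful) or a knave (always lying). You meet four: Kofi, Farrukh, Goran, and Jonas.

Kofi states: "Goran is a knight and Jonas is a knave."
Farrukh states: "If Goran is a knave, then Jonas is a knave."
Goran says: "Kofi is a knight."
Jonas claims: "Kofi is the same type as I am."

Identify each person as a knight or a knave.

Kofi: knight, Farrukh: knight, Goran: knight, Jonas: knave

Consider Kofi. Suppose Kofi is a knave.
Then whichever role Jonas has, Jonas's statement has the wrong truth value — contradiction.
So Kofi is a knight.
With that fixed, Goran's statement is true, so Goran is a knight.
With that fixed, Farrukh's statement is true, so Farrukh is a knight.
Consider Jonas. Suppose Jonas is a knight.
Then Kofi's statement comes out false, contradicting Kofi being a knight.
So Jonas is a knave.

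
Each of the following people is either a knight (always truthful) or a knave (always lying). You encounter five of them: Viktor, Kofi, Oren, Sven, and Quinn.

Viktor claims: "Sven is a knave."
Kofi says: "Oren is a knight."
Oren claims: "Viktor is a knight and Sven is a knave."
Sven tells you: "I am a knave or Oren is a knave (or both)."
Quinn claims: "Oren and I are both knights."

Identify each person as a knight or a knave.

Viktor: knave, Kofi: knave, Oren: knave, Sven: knight, Quinn: knave

Consider Viktor. Suppose Viktor is a knight.
Then no assignment of the remaining roles makes every statement match its speaker's type — contradiction.
So Viktor is a knave.
With that fixed, Oren's statement is false, so Oren is a knave.
With that fixed, Sven's statement is true, so Sven is a knight.
With that fixed, Quinn's statement is false, so Quinn is a knave.
With that fixed, Kofi's statement is false, so Kofi is a knave.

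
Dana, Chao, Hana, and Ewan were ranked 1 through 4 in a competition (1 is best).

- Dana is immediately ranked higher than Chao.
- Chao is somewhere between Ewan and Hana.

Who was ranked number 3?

With clues 1–2, Dana, Ewan, and Hana are ruled out for rank 3.
So rank 3 is Chao.

Chao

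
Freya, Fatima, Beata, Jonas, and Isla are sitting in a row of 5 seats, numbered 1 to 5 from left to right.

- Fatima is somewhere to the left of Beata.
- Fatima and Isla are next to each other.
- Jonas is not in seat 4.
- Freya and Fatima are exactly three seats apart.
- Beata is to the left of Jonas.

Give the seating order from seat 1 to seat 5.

From clue 1: Fatima is in {1,2,3,4}.
From clues 1–2: Beata is in {3,4,5}.
From clues 1–4: Freya is in {1,4,5}.
From clues 1–5: Fatima → seat 1, Isla → seat 2, Beata → seat 3, Freya → seat 4, Jonas → seat 5.

Fatima, Isla, Beata, Freya, Jonas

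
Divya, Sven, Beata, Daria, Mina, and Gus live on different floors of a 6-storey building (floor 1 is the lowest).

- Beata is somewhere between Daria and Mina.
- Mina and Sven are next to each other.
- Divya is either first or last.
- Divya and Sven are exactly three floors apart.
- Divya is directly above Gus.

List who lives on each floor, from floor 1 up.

Daria, Beata, Sven, Mina, Gus, Divya

From clue 1: Beata is in {2,3,4,5}.
From clues 1–3: Divya is in {1,6}.
From clues 1–5: Daria → floor 1, Beata → floor 2, Sven → floor 3, Mina → floor 4, Gus → floor 5, Divya → floor 6.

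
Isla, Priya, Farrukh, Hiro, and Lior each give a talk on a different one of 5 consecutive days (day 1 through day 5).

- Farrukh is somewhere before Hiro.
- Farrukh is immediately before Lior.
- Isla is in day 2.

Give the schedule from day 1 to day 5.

Priya, Isla, Farrukh, Lior, Hiro

From clue 1: Farrukh is in {1,2,3,4}.
From clues 1–2: Farrukh is in {1,2,3}.
From clues 1–3: Priya → day 1, Isla → day 2, Farrukh → day 3, Lior → day 4, Hiro → day 5.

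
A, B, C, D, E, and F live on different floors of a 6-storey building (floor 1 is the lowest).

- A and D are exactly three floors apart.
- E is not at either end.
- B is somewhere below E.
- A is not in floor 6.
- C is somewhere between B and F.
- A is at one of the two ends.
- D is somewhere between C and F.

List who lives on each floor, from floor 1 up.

A, B, C, D, E, F

From clues 1–2: E is in {2,3,4,5}.
From clues 1–3: B is in {1,2,3,4}.
From clues 1–5: B is in {1,2,4}.
From clues 1–6: A → floor 1, B → floor 2, D → floor 4, F → floor 6.
From clues 1–7: C → floor 3, E → floor 5.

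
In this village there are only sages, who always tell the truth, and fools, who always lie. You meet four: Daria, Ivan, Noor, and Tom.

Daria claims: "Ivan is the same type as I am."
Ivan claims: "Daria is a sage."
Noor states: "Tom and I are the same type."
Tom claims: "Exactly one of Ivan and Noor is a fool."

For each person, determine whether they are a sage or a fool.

Daria: sage, Ivan: sage, Noor: fool, Tom: sage

Consider Daria. Suppose Daria is a fool.
Then no assignment of the remaining roles makes every statement match its speaker's type — contradiction.
So Daria is a sage.
With that fixed, Ivan's statement is true, so Ivan is a sage.
Consider Noor. Suppose Noor is a sage.
Then no assignment of the remaining roles makes every statement match its speaker's type — contradiction.
So Noor is a fool.
With that fixed, Tom's statement is true, so Tom is a sage.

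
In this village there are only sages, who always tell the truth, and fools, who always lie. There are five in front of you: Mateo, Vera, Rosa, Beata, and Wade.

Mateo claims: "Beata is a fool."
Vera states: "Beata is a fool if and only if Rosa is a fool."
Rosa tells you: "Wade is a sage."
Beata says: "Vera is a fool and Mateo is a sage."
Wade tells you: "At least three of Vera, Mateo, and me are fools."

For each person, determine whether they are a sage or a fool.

Mateo: sage, Vera: sage, Rosa: fool, Beata: fool, Wade: fool

Consider Mateo. Suppose Mateo is a fool.
Then no assignment of the remaining roles makes every statement match its speaker's type — contradiction.
So Mateo is a sage.
With that fixed, Wade's statement is false, so Wade is a fool.
With that fixed, Rosa's statement is false, so Rosa is a fool.
Consider Vera. Suppose Vera is a fool.
Then no assignment of the remaining roles makes every statement match its speaker's type — contradiction.
So Vera is a sage.
With that fixed, Beata's statement is false, so Beata is a fool.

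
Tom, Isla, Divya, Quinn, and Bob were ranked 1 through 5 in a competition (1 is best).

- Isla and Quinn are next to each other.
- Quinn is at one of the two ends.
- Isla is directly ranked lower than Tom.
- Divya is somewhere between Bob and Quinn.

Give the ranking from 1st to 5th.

Bob, Divya, Tom, Isla, Quinn

From clues 1–2: Isla is in {2,4}.
From clues 1–3: Tom → rank 3, Isla → rank 4, Quinn → rank 5.
From clues 1–4: Bob → rank 1, Divya → rank 2.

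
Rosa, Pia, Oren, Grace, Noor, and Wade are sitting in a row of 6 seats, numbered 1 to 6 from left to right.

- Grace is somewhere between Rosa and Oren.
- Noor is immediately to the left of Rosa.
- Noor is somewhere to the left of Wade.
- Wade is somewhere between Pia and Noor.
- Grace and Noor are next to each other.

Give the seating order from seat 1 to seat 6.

From clue 1: Grace is in {2,3,4,5}.
From clues 1–3: Rosa is in {2,3,4,5}.
From clues 1–4: Rosa is in {2,4}.
From clues 1–5: Oren → seat 1, Grace → seat 2, Noor → seat 3, Rosa → seat 4, Wade → seat 5, Pia → seat 6.

Oren, Grace, Noor, Rosa, Wade, Pia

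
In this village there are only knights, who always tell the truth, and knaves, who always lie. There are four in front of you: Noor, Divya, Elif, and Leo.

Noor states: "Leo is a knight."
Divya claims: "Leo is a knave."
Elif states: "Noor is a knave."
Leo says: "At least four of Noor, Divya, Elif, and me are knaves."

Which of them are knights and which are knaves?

Noor: knave, Divya: knight, Elif: knight, Leo: knave

Consider Noor. Suppose Noor is a knight.
Then no assignment of the remaining roles makes every statement match its speaker's type — contradiction.
So Noor is a knave.
With that fixed, Elif's statement is true, so Elif is a knight.
With that fixed, Leo's statement is false, so Leo is a knave.
With that fixed, Divya's statement is true, so Divya is a knight.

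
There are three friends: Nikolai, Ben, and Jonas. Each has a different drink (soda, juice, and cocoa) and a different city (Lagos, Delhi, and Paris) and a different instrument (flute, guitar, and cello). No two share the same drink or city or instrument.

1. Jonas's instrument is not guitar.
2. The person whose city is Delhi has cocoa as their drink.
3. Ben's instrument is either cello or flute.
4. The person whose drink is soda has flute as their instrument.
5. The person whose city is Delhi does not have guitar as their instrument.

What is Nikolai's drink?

With clues 1–4, soda is impossible for Nikolai's drink.
With clues 1–5, cocoa is impossible for Nikolai's drink.
That leaves juice.

juice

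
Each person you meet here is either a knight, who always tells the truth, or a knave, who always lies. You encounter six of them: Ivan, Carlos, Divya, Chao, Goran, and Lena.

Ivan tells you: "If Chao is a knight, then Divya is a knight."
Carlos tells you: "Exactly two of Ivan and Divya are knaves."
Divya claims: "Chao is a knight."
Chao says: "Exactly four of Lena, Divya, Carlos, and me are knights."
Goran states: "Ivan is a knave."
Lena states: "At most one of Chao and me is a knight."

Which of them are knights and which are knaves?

Consider Ivan. Suppose Ivan is a knave.
Then no assignment of the remaining roles makes every statement match its speaker's type — contradiction.
So Ivan is a knight.
With that fixed, Carlos's statement is false, so Carlos is a knave.
With that fixed, Chao's statement is false, so Chao is a knave.
With that fixed, Goran's statement is false, so Goran is a knave.
With that fixed, Lena's statement is true, so Lena is a knight.
With that fixed, Divya's statement is false, so Divya is a knave.

Ivan: knight, Carlos: knave, Divya: knave, Chao: knave, Goran: knave, Lena: knight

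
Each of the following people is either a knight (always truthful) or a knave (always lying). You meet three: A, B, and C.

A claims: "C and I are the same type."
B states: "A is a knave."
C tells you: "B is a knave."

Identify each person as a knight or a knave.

Consider A. Suppose A is a knave.
Then no assignment of the remaining roles makes every statement match its speaker's type — contradiction.
So A is a knight.
With that fixed, B's statement is false, so B is a knave.
With that fixed, C's statement is true, so C is a knight.

A: knight, B: knave, C: knight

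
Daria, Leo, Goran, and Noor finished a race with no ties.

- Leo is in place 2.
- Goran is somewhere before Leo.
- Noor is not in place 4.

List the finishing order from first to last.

From clue 1: Leo → place 2.
From clues 1–2: Goran → place 1.
From clues 1–3: Noor → place 3, Daria → place 4.

Goran, Leo, Noor, Daria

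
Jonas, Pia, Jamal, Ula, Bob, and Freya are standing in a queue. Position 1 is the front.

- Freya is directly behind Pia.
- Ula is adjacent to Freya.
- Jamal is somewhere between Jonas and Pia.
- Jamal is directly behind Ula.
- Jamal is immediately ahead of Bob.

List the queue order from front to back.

From clue 1: Pia is in {1,2,3,4,5}.
From clues 1–2: Pia is in {1,2,3,4}.
From clues 1–3: Jonas is in {1,2,5,6}.
From clues 1–4: Jonas is in {5,6}.
From clues 1–5: Pia → position 1, Freya → position 2, Ula → position 3, Jamal → position 4, Bob → position 5, Jonas → position 6.

Pia, Freya, Ula, Jamal, Bob, Jonas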